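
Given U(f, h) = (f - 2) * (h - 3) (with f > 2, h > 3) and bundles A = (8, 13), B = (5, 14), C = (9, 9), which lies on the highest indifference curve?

Bundle A

Evaluate utility at each bundle:
U(A) = 60.
U(B) = 33.
U(C) = 42.
Highest utility is A, so A ≻ C ≻ B.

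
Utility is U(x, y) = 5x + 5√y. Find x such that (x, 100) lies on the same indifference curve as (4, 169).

x = 7

U(4, 169) = 85.
Set U(x, 100) = 85 and solve.
With y = 100: √100 = 10, so 5x = 85 − 5·10 = 35 and x = 7.
Check: U(7, 100) = 85.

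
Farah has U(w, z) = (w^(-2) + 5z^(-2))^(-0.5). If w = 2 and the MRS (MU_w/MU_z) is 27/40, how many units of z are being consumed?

z = 3

For CES with ρ = -2, MRS = (1/5)·(z/w)^3.
Setting (1/5)·(z/2)^3 = 27/40 gives (z/2)^3 = 3.375, so z/2 = 1.5 and z = 3.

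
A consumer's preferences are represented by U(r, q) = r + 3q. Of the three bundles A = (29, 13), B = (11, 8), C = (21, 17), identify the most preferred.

Bundle C

Evaluate utility at each bundle:
U(A) = 68.
U(B) = 35.
U(C) = 72.
Highest utility is C, so C ≻ A ≻ B.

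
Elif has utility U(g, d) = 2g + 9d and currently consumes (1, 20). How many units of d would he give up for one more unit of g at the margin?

MU_g = 2, MU_d = 9, so MRS = 2/9 at every bundle.
At (1, 20): MRS = 2/9.
That is, one extra unit of g is worth 2/9 units of d at the margin.

MRS = 2/9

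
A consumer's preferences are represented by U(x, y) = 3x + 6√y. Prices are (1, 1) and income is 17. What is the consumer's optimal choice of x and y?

MU_x = 3, MU_y = 6/(2√y).
MRS = 3 ÷ (6/(2√y)).
Tangency: set MRS = p_x/p_y = 1/1 = 1.
MRS depends only on y: √y = 1 ⇒ √y = 1 ⇒ y* = 1.
From the budget, 1·x = 17 − 1·1 = 16, so x* = 16.

x* = 16, y* = 1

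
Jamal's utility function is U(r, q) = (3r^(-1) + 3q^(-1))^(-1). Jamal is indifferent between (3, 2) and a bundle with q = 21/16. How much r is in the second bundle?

U depends on (r, q) only through S = 3r^(-1) + 3q^(-1), so equal utility means equal S. At (3, 2): S = 2.5.
With q = 21/16: 3·(21/16)^(-1) = 16/7, so 3r^(-1) = 2.5 − 16/7 = 3/14, i.e. r^(-1) = 1/14.
Hence r = 1/(1/14) = 14.
Check: U(14, 21/16) = 0.4.

r = 14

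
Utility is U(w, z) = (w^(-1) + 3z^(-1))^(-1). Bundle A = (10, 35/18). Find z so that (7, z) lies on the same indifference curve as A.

z = 2

U depends on (w, z) only through S = w^(-1) + 3z^(-1), so equal utility means equal S. At (10, 35/18): S = 23/14.
With w = 7: 7^(-1) = 1/7, so 3z^(-1) = 23/14 − 1/7 = 1.5, i.e. z^(-1) = 0.5.
Hence z = 1/0.5 = 2.
Check: U(7, 2) = 0.6087.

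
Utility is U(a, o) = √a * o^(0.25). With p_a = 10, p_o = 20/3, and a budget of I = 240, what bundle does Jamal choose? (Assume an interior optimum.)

MU_a = 0.5·a^(-0.5)·o^(0.25) and MU_o = 0.25·√a·o^(-0.75).
MRS = MU_a/MU_o = (2)·o/a.
Tangency: set MRS = p_a/p_o = 10/(20/3) = 1.5.
So (2)·o/a = 1.5, i.e. o = 0.75·a.
Substitute into the budget 10·a + (20/3)·o = 240: 15·a = 240, so a* = 16.
Then o* = 0.75·16 = 12.

a* = 16, o* = 12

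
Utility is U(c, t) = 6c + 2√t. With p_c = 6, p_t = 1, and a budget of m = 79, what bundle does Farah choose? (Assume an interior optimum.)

c* = 13, t* = 1

MU_c = 6, MU_t = 2/(2√t).
MRS = 6 ÷ (2/(2√t)).
Tangency: set MRS = p_c/p_t = 6/1 = 6.
MRS depends only on t: 6·√t = 6 ⇒ √t = 6/6 = 1 ⇒ t* = 1.
From the budget, 6·c = 79 − 1·1 = 78, so c* = 13.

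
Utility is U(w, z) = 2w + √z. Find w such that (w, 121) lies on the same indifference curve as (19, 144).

w = 19.5

U(19, 144) = 50.
Set U(w, 121) = 50 and solve.
With z = 121: √121 = 11, so 2w = 50 − 11 = 39 and w = 19.5.
Check: U(19.5, 121) = 50.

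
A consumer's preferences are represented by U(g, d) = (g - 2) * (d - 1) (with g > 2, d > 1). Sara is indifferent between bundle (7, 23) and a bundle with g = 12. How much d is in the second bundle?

U(7, 23) = 110.
Set U(12, d) = 110 and solve.
With g = 12: (12 − 2) = 10, so (d − 1) = 110/10 = 11.
So d = 1 + 11 = 12.
Check: U(12, 12) = 110.

d = 12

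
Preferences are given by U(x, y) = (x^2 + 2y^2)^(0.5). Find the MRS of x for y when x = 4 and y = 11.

For CES with ρ = 2, MRS = (1/2)·(y/x)^(-1).
At (4, 11): MRS = 2/11.
So at (4, 11) the consumer would give up 2/11 units of y for one more unit of x.

MRS = 2/11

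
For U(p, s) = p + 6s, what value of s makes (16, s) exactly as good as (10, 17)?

s = 16

U(10, 17) = 112.
Set U(16, s) = 112 and solve.
16 + 6s = 112 ⇒ 6s = 96 ⇒ s = 16.
Check: U(16, 16) = 112.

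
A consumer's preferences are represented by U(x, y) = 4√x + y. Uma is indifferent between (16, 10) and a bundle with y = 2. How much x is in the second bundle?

U(16, 10) = 26.
Set U(x, 2) = 26 and solve.
With y = 2: 4√x = 26 − 2 = 24, so √x = 6 and x = 36.
Check: U(36, 2) = 26.

x = 36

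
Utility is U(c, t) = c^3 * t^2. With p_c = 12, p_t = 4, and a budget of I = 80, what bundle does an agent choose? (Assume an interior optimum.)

MU_c = 3·c^2·t^2 and MU_t = 2·c^3·t.
MRS = MU_c/MU_t = (3/2)·t/c.
Tangency: set MRS = p_c/p_t = 12/4 = 3.
So (3/2)·t/c = 3, i.e. t = 2·c.
Substitute into the budget 12·c + 4·t = 80: 20·c = 80, so c* = 4.
Then t* = 2·4 = 8.

c* = 4, t* = 8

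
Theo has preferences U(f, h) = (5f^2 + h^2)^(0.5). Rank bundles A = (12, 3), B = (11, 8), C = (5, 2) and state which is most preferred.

Evaluate utility at each bundle:
U(A) = 27.000.
U(B) = 25.865.
U(C) = 11.358.
Highest utility is A, so A ≻ B ≻ C.

Bundle A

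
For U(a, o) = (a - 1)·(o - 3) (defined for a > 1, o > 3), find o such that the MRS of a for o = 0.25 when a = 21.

o = 8

MU_a = (o−3), MU_o = (a−1).
MRS = (o−3)/(a−1).
Substitute a = 21: MRS = (o − 3)/20. Setting this equal to 0.25 gives o − 3 = 0.25·20 = 5, so o = 8.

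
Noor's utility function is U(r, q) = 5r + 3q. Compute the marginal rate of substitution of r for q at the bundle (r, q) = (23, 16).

MU_r = 5, MU_q = 3, so MRS = 5/3 at every bundle.
At (23, 16): MRS = 5/3.
The indifference curve has slope −5/3 at this bundle.

MRS = 5/3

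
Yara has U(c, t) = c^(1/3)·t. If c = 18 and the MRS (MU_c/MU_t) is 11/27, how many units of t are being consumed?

MU_c = 1/3·c^(-2/3)·t and MU_t = c^(1/3).
MRS = MU_c/MU_t = (1/3)·t/c.
Substitute c = 18: MRS = t/54. Setting t/54 = 11/27 gives t = (11/27)·54 = 22.

t = 22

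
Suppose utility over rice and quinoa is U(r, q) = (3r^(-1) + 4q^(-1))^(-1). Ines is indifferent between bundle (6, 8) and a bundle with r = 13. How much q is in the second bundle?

U depends on (r, q) only through S = 3r^(-1) + 4q^(-1), so equal utility means equal S. At (6, 8): S = 1.
With r = 13: 3·13^(-1) = 3/13, so 4q^(-1) = 1 − 3/13 = 10/13, i.e. q^(-1) = 5/26.
Hence q = 1/(5/26) = 5.2.
Check: U(13, 5.2) = 1.

q = 5.2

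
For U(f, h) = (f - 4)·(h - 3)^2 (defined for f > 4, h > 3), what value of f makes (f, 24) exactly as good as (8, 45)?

U(8, 45) = 7056.
Set U(f, 24) = 7056 and solve.
With h = 24: (24 − 3)^2 = 441, so (f − 4) = 7056/441 = 16.
So f = 4 + 16 = 20.
Check: U(20, 24) = 7056.

f = 20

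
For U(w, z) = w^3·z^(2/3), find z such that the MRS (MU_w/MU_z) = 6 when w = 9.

MU_w = 3·w^2·z^(2/3) and MU_z = 2/3·w^3·z^(-1/3).
MRS = MU_w/MU_z = (4.5)·z/w.
Substitute w = 9: MRS = z/2. Setting z/2 = 6 gives z = 6·2 = 12.

z = 12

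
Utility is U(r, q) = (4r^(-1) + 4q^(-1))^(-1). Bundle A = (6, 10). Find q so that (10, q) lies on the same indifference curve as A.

q = 6

U depends on (r, q) only through S = 4r^(-1) + 4q^(-1), so equal utility means equal S. At (6, 10): S = 16/15.
With r = 10: 4·10^(-1) = 0.4, so 4q^(-1) = 16/15 − 0.4 = 2/3, i.e. q^(-1) = 1/6.
Hence q = 1/(1/6) = 6.
Check: U(10, 6) = 0.9375.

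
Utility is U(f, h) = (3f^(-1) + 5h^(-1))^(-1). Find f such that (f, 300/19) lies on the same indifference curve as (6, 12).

U depends on (f, h) only through S = 3f^(-1) + 5h^(-1), so equal utility means equal S. At (6, 12): S = 11/12.
With h = 300/19: 5·(300/19)^(-1) = 19/60, so 3f^(-1) = 11/12 − 19/60 = 0.6, i.e. f^(-1) = 0.2.
Hence f = 1/0.2 = 5.
Check: U(5, 300/19) = 1.0909.

f = 5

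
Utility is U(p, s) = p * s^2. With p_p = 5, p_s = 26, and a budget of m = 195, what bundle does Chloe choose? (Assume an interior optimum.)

p* = 13, s* = 5

MU_p = s^2 and MU_s = 2·p·s.
MRS = MU_p/MU_s = (1/2)·s/p.
Tangency: set MRS = p_p/p_s = 5/26.
So (1/2)·s/p = 5/26, i.e. s = (5/13)·p.
Substitute into the budget 5·p + 26·s = 195: 15·p = 195, so p* = 13.
Then s* = (5/13)·13 = 5.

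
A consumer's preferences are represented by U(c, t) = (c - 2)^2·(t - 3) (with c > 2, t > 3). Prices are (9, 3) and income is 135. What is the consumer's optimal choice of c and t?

MU_c = 2·(c−2)·(t−3), MU_t = (c−2)^2.
MRS = (2/1)·(t−3)/(c−2).
Tangency: set MRS = p_c/p_t = 9/3 = 3.
So (2/1)·(t − 3)/(c − 2) = 3, i.e. (t − 3) = 1.5·(c − 2).
Rewrite the budget in excess-of-subsistence terms: 9·(c − 2) + 3·(t − 3) = 135 − 9·2 − 3·3 = 108.
Substituting, 13.5·(c − 2) = 108, so c − 2 = 8 and c* = 10.
Then t − 3 = 1.5·8 = 12, so t* = 15.

c* = 10, t* = 15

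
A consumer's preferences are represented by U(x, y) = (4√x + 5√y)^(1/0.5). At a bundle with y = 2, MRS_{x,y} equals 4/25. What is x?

x = 50

For CES with ρ = 0.5, MRS = (4/5)·√(y/x).
Setting (4/5)·√(2/x) = 4/25 gives √(2/x) = 0.2, so 2/x = 1/25 and x = 50.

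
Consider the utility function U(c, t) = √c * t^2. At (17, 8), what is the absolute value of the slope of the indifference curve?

MRS = 2/17

MU_c = 0.5·c^(-0.5)·t^2 and MU_t = 2·√c·t.
MRS = MU_c/MU_t = (0.25)·t/c.
At (17, 8): MRS = 2/17.
The indifference curve has slope −2/17 at this bundle.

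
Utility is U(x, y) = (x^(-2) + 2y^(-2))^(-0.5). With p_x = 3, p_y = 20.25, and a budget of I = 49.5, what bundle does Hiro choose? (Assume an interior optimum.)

x* = 3, y* = 2

For CES with ρ = -2, MRS = (1/2)·(y/x)^3.
Tangency: set MRS = p_x/p_y = 3/20.25 = 4/27.
So (y/x)^3 = 8/27; taking the cube root, y/x = 2/3, i.e. y = (2/3)·x.
Substitute into the budget 3·x + 20.25·y = 49.5: 16.5·x = 49.5, so x* = 3 and y* = (2/3)·3 = 2.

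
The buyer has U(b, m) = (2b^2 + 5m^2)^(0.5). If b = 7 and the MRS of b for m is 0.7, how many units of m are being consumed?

For CES with ρ = 2, MRS = (2/5)·(m/b)^(-1).
Setting (2/5)·(m/7)^(-1) = 0.7 gives (m/7)^(-1) = 1.75, so m/7 = 4/7 and m = 4.

m = 4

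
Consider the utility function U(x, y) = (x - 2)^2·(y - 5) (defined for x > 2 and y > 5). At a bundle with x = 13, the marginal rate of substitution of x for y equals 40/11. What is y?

MU_x = 2·(x−2)·(y−5), MU_y = (x−2)^2.
MRS = (2/1)·(y−5)/(x−2).
Substitute x = 13: MRS = (y − 5)/5.5. Setting this equal to 40/11 gives y − 5 = (40/11)·5.5 = 20, so y = 25.

y = 25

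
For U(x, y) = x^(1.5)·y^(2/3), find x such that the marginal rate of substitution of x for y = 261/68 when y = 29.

x = 17

MU_x = 1.5·√x·y^(2/3) and MU_y = 2/3·x^(1.5)·y^(-1/3).
MRS = MU_x/MU_y = (2.25)·y/x.
Substitute y = 29: MRS = 65.25/x. Setting 65.25/x = 261/68 gives x = 65.25/(261/68) = 17.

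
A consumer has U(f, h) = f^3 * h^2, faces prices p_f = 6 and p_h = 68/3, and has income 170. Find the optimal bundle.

MU_f = 3·f^2·h^2 and MU_h = 2·f^3·h.
MRS = MU_f/MU_h = (3/2)·h/f.
Tangency: set MRS = p_f/p_h = 6/(68/3) = 9/34.
So (3/2)·h/f = 9/34, i.e. h = (3/17)·f.
Substitute into the budget 6·f + (68/3)·h = 170: 10·f = 170, so f* = 17.
Then h* = (3/17)·17 = 3.

f* = 17, h* = 3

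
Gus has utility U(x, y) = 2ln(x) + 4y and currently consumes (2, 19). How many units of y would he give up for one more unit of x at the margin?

MRS = 0.25

MU_x = 2/x, MU_y = 4.
MRS = 2/x ÷ 4.
At (2, 19): MRS = 0.25.
That is, one extra unit of x is worth 0.25 units of y at the margin.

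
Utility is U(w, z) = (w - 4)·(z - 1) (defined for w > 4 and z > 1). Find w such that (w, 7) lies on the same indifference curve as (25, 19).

U(25, 19) = 378.
Set U(w, 7) = 378 and solve.
With z = 7: (7 − 1) = 6, so (w − 4) = 378/6 = 63.
So w = 4 + 63 = 67.
Check: U(67, 7) = 378.

w = 67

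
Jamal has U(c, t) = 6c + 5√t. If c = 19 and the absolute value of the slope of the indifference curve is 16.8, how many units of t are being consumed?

t = 49

MU_c = 6, MU_t = 5/(2√t).
MRS = 6 ÷ (5/(2√t)).
MRS depends only on t: 2.4·√t = 16.8 ⇒ √t = 16.8/2.4 = 7 ⇒ t = 49.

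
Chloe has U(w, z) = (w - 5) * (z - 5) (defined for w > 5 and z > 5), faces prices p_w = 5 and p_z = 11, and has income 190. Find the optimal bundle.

MU_w = (z−5), MU_z = (w−5).
MRS = (z−5)/(w−5).
Tangency: set MRS = p_w/p_z = 5/11.
So (z − 5)/(w − 5) = 5/11, i.e. (z − 5) = (5/11)·(w − 5).
Rewrite the budget in excess-of-subsistence terms: 5·(w − 5) + 11·(z − 5) = 190 − 5·5 − 11·5 = 110.
Substituting, 10·(w − 5) = 110, so w − 5 = 11 and w* = 16.
Then z − 5 = (5/11)·11 = 5, so z* = 10.

w* = 16, z* = 10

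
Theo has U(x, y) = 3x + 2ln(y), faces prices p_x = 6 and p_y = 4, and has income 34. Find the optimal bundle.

x* = 5, y* = 1

MU_x = 3, MU_y = 2/y.
MRS = 3 ÷ (2/y).
Tangency: set MRS = p_x/p_y = 6/4 = 1.5.
MRS depends only on y: 1.5·y = 1.5 ⇒ y* = 1.5/1.5 = 1.
From the budget, 6·x = 34 − 4·1 = 30, so x* = 5.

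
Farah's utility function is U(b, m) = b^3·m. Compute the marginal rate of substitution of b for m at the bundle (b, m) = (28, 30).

MU_b = 3·b^2·m and MU_m = b^3.
MRS = MU_b/MU_m = (3/1)·m/b.
At (28, 30): MRS = 45/14.
The indifference curve has slope −45/14 at this bundle.

MRS = 45/14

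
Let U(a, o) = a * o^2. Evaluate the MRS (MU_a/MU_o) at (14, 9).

MU_a = o^2 and MU_o = 2·a·o.
MRS = MU_a/MU_o = (1/2)·o/a.
At (14, 9): MRS = 9/28.
The indifference curve has slope −9/28 at this bundle.

MRS = 9/28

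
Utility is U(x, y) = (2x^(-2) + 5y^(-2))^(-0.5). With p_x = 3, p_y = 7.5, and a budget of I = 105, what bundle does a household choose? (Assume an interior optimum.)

x* = 10, y* = 10

For CES with ρ = -2, MRS = (2/5)·(y/x)^3.
Tangency: set MRS = p_x/p_y = 3/7.5 = 0.4.
So (y/x)^3 = 1; taking the cube root, y/x = 1, i.e. y = x.
Substitute into the budget 3·x + 7.5·y = 105: 10.5·x = 105, so x* = 10 and y* = 10.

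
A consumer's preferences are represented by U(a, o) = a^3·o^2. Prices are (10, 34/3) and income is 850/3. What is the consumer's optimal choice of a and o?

MU_a = 3·a^2·o^2 and MU_o = 2·a^3·o.
MRS = MU_a/MU_o = (3/2)·o/a.
Tangency: set MRS = p_a/p_o = 10/(34/3) = 15/17.
So (3/2)·o/a = 15/17, i.e. o = (10/17)·a.
Substitute into the budget 10·a + (34/3)·o = 850/3: (50/3)·a = 850/3, so a* = 17.
Then o* = (10/17)·17 = 10.

a* = 17, o* = 10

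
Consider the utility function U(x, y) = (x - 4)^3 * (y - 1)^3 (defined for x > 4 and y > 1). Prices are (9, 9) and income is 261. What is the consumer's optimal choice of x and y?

MU_x = 3·(x−4)^2·(y−1)^3, MU_y = 3·(x−4)^3·(y−1)^2.
MRS = (y−1)/(x−4).
Tangency: set MRS = p_x/p_y = 9/9 = 1.
So (y − 1)/(x − 4) = 1, i.e. (y − 1) = (x − 4).
Rewrite the budget in excess-of-subsistence terms: 9·(x − 4) + 9·(y − 1) = 261 − 9·4 − 9·1 = 216.
Substituting, 18·(x − 4) = 216, so x − 4 = 12 and x* = 16.
Then y − 1 = 12, so y* = 13.

x* = 16, y* = 13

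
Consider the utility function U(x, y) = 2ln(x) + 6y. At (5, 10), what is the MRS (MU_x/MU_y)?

MRS = 1/15

MU_x = 2/x, MU_y = 6.
MRS = 2/x ÷ 6.
At (5, 10): MRS = 1/15.
So at (5, 10) the consumer would give up 1/15 units of y for one more unit of x.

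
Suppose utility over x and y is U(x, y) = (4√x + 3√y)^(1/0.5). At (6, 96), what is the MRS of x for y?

MRS = 16/3

For CES with ρ = 0.5, MRS = (4/3)·√(y/x).
At (6, 96): MRS = 16/3.
So at (6, 96) the consumer would give up 16/3 units of y for one more unit of x.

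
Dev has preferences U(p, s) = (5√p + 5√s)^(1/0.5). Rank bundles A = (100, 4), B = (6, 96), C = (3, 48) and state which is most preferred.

Evaluate utility at each bundle:
U(A) = 3600.000.
U(B) = 3750.000.
U(C) = 1875.000.
Highest utility is B, so B ≻ A ≻ C.

Bundle B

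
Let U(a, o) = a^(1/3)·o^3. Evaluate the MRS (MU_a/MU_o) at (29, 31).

MRS = 31/261

MU_a = 1/3·a^(-2/3)·o^3 and MU_o = 3·a^(1/3)·o^2.
MRS = MU_a/MU_o = (1/9)·o/a.
At (29, 31): MRS = 31/261.
That is, one extra unit of a is worth 31/261 units of o at the margin.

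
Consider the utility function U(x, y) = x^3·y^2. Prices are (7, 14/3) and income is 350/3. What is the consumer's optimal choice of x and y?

x* = 10, y* = 10

MU_x = 3·x^2·y^2 and MU_y = 2·x^3·y.
MRS = MU_x/MU_y = (3/2)·y/x.
Tangency: set MRS = p_x/p_y = 7/(14/3) = 1.5.
So (3/2)·y/x = 1.5, i.e. y = x.
Substitute into the budget 7·x + (14/3)·y = 350/3: (35/3)·x = 350/3, so x* = 10.
Then y* = 10.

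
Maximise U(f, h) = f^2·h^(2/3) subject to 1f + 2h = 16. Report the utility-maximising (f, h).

f* = 12, h* = 2

MU_f = 2·f·h^(2/3) and MU_h = 2/3·f^2·h^(-1/3).
MRS = MU_f/MU_h = (3)·h/f.
Tangency: set MRS = p_f/p_h = 1/2 = 0.5.
So (3)·h/f = 0.5, i.e. h = (1/6)·f.
Substitute into the budget 1·f + 2·h = 16: (4/3)·f = 16, so f* = 12.
Then h* = (1/6)·12 = 2.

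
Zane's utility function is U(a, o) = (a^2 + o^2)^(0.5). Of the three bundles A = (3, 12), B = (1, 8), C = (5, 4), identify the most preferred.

Bundle A

Evaluate utility at each bundle:
U(A) = 12.369.
U(B) = 8.062.
U(C) = 6.403.
Highest utility is A, so A ≻ B ≻ C.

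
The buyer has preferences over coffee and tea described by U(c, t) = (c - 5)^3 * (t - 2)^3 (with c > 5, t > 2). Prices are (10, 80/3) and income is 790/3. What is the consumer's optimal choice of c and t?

c* = 13, t* = 5

MU_c = 3·(c−5)^2·(t−2)^3, MU_t = 3·(c−5)^3·(t−2)^2.
MRS = (t−2)/(c−5).
Tangency: set MRS = p_c/p_t = 10/(80/3) = 0.375.
So (t − 2)/(c − 5) = 0.375, i.e. (t − 2) = 0.375·(c − 5).
Rewrite the budget in excess-of-subsistence terms: 10·(c − 5) + (80/3)·(t − 2) = 790/3 − 10·5 − (80/3)·2 = 160.
Substituting, 20·(c − 5) = 160, so c − 5 = 8 and c* = 13.
Then t − 2 = 0.375·8 = 3, so t* = 5.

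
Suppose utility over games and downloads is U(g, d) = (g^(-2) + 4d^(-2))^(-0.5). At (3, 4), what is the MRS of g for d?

For CES with ρ = -2, MRS = (1/4)·(d/g)^3.
At (3, 4): MRS = 16/27.
The indifference curve has slope −16/27 at this bundle.

MRS = 16/27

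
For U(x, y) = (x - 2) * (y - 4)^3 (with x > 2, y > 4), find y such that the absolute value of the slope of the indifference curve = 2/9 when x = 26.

MU_x = (y−4)^3, MU_y = 3·(x−2)·(y−4)^2.
MRS = (1/3)·(y−4)/(x−2).
Substitute x = 26: MRS = (y − 4)/72. Setting this equal to 2/9 gives y − 4 = (2/9)·72 = 16, so y = 20.

y = 20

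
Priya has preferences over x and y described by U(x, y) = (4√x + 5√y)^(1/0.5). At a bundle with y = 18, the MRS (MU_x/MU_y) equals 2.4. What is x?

x = 2

For CES with ρ = 0.5, MRS = (4/5)·√(y/x).
Setting (4/5)·√(18/x) = 2.4 gives √(18/x) = 3, so 18/x = 9 and x = 2.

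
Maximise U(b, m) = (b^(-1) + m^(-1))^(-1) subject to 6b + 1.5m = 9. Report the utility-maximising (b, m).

b* = 1, m* = 2

For CES with ρ = -1, MRS = (m/b)^2.
Tangency: set MRS = p_b/p_m = 6/1.5 = 4.
So (m/b)^2 = 4; taking the square root, m/b = 2, i.e. m = 2·b.
Substitute into the budget 6·b + 1.5·m = 9: 9·b = 9, so b* = 1 and m* = 2·1 = 2.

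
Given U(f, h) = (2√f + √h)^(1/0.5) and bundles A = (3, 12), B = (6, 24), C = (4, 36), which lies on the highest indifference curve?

Evaluate utility at each bundle:
U(A) = 48.000.
U(B) = 96.000.
U(C) = 100.000.
Highest utility is C, so C ≻ B ≻ A.

Bundle C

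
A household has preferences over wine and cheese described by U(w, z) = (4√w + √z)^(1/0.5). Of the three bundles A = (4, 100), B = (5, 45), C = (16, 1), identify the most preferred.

Bundle A

Evaluate utility at each bundle:
U(A) = 324.000.
U(B) = 245.000.
U(C) = 289.000.
Highest utility is A, so A ≻ C ≻ B.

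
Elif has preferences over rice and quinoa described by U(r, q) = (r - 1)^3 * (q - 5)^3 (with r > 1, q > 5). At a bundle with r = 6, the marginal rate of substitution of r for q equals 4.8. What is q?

q = 29

MU_r = 3·(r−1)^2·(q−5)^3, MU_q = 3·(r−1)^3·(q−5)^2.
MRS = (q−5)/(r−1).
Substitute r = 6: MRS = (q − 5)/5. Setting this equal to 4.8 gives q − 5 = 4.8·5 = 24, so q = 29.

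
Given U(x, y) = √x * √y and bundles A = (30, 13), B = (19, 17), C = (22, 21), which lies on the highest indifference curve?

Bundle C

Evaluate utility at each bundle:
U(A) = 19.748.
U(B) = 17.972.
U(C) = 21.494.
Highest utility is C, so C ≻ A ≻ B.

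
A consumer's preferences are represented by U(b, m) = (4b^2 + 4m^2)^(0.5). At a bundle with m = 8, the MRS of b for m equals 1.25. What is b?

For CES with ρ = 2, MRS = (m/b)^(-1).
Setting (8/b)^(-1) = 1.25 gives 8/b = 0.8 and b = 10.

b = 10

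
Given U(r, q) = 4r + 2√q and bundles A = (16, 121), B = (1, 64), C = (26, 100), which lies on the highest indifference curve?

Bundle C

Evaluate utility at each bundle:
U(A) = 86.000.
U(B) = 20.000.
U(C) = 124.000.
Highest utility is C, so C ≻ A ≻ B.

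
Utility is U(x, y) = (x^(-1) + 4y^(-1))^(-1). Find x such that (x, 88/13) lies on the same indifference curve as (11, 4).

U depends on (x, y) only through S = x^(-1) + 4y^(-1), so equal utility means equal S. At (11, 4): S = 12/11.
With y = 88/13: 4·(88/13)^(-1) = 13/22, so x^(-1) = 12/11 − 13/22 = 0.5.
Hence x = 1/0.5 = 2.
Check: U(2, 88/13) = 0.9167.

x = 2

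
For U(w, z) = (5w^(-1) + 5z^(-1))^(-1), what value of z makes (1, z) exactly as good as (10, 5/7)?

z = 2

U depends on (w, z) only through S = 5w^(-1) + 5z^(-1), so equal utility means equal S. At (10, 5/7): S = 7.5.
With w = 1: 5·1^(-1) = 5, so 5z^(-1) = 7.5 − 5 = 2.5, i.e. z^(-1) = 0.5.
Hence z = 1/0.5 = 2.
Check: U(1, 2) = 0.1333.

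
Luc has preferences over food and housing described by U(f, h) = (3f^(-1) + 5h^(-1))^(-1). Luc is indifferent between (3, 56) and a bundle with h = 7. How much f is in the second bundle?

U depends on (f, h) only through S = 3f^(-1) + 5h^(-1), so equal utility means equal S. At (3, 56): S = 61/56.
With h = 7: 5·7^(-1) = 5/7, so 3f^(-1) = 61/56 − 5/7 = 0.375, i.e. f^(-1) = 0.125.
Hence f = 1/0.125 = 8.
Check: U(8, 7) = 0.918.

f = 8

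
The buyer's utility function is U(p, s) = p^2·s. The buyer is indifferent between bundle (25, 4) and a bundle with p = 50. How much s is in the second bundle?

U(25, 4) = 2500.
Set U(50, s) = 2500 and solve.
With p = 50: 50^2 = 2500, so s = 2500/2500 = 1.
Check: U(50, 1) = 2500.

s = 1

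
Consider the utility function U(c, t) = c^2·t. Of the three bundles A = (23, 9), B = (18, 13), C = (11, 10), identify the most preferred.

Bundle A

Evaluate utility at each bundle:
U(A) = 4761.
U(B) = 4212.
U(C) = 1210.
Highest utility is A, so A ≻ B ≻ C.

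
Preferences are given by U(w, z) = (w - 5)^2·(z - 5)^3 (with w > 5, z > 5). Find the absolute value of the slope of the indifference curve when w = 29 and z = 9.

MU_w = 2·(w−5)·(z−5)^3, MU_z = 3·(w−5)^2·(z−5)^2.
MRS = (2/3)·(z−5)/(w−5).
At (29, 9): MRS = 1/9.
The indifference curve has slope −1/9 at this bundle.

MRS = 1/9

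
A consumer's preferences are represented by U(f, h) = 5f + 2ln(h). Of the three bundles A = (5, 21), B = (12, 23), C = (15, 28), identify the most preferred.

Bundle C

Evaluate utility at each bundle:
U(A) = 31.089.
U(B) = 66.271.
U(C) = 81.664.
Highest utility is C, so C ≻ B ≻ A.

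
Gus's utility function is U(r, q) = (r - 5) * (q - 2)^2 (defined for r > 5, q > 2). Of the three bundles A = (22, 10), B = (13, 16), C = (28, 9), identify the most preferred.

Evaluate utility at each bundle:
U(A) = 1088.
U(B) = 1568.
U(C) = 1127.
Highest utility is B, so B ≻ C ≻ A.

Bundle B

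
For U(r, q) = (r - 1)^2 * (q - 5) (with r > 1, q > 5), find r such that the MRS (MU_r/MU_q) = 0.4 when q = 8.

r = 16

MU_r = 2·(r−1)·(q−5), MU_q = (r−1)^2.
MRS = (2/1)·(q−5)/(r−1).
Substitute q = 8: MRS = 6/(r − 1). Setting this equal to 0.4 gives r − 1 = 6/0.4 = 15, so r = 16.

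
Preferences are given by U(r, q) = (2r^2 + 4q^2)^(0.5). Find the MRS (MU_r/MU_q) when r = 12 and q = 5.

MRS = 1.2

For CES with ρ = 2, MRS = (2/4)·(q/r)^(-1).
At (12, 5): MRS = 1.2.
So at (12, 5) the consumer would give up 1.2 units of q for one more unit of r.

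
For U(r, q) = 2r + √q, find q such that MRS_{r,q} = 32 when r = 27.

MU_r = 2, MU_q = 1/(2√q).
MRS = 2 ÷ (1/(2√q)).
MRS depends only on q: 4·√q = 32 ⇒ √q = 32/4 = 8 ⇒ q = 64.

q = 64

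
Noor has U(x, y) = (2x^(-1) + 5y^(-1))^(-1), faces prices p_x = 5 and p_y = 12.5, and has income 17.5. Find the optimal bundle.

For CES with ρ = -1, MRS = (2/5)·(y/x)^2.
Tangency: set MRS = p_x/p_y = 5/12.5 = 0.4.
So (y/x)^2 = 1; taking the square root, y/x = 1, i.e. y = x.
Substitute into the budget 5·x + 12.5·y = 17.5: 17.5·x = 17.5, so x* = 1 and y* = 1.

x* = 1, y* = 1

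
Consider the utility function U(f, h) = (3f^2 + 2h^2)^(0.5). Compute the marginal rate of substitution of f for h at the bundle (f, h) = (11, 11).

MRS = 1.5

For CES with ρ = 2, MRS = (3/2)·(h/f)^(-1).
At (11, 11): MRS = 1.5.
So at (11, 11) the consumer would give up 1.5 units of h for one more unit of f.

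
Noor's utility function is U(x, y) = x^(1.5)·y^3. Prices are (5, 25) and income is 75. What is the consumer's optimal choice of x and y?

MU_x = 1.5·√x·y^3 and MU_y = 3·x^(1.5)·y^2.
MRS = MU_x/MU_y = (0.5)·y/x.
Tangency: set MRS = p_x/p_y = 5/25 = 0.2.
So (0.5)·y/x = 0.2, i.e. y = 0.4·x.
Substitute into the budget 5·x + 25·y = 75: 15·x = 75, so x* = 5.
Then y* = 0.4·5 = 2.

x* = 5, y* = 2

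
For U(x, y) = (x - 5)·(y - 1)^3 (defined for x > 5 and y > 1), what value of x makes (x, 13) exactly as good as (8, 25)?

U(8, 25) = 41472.
Set U(x, 13) = 41472 and solve.
With y = 13: (13 − 1)^3 = 1728, so (x − 5) = 41472/1728 = 24.
So x = 5 + 24 = 29.
Check: U(29, 13) = 41472.

x = 29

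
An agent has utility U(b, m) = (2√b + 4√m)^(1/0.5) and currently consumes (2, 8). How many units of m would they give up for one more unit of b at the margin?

MRS = 1

For CES with ρ = 0.5, MRS = (2/4)·√(m/b).
At (2, 8): MRS = 1.
The indifference curve has slope −1 at this bundle.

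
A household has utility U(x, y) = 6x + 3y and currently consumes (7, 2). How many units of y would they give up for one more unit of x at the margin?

MRS = 2

MU_x = 6, MU_y = 3, so MRS = 6/3 = 2 at every bundle.
At (7, 2): MRS = 2.
So at (7, 2) the consumer would give up 2 units of y for one more unit of x.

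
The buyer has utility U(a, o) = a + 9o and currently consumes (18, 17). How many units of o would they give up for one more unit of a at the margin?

MU_a = 1, MU_o = 9, so MRS = 1/9 at every bundle.
At (18, 17): MRS = 1/9.
The indifference curve has slope −1/9 at this bundle.

MRS = 1/9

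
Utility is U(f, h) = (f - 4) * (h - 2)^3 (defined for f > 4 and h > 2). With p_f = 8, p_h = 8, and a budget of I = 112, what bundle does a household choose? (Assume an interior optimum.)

MU_f = (h−2)^3, MU_h = 3·(f−4)·(h−2)^2.
MRS = (1/3)·(h−2)/(f−4).
Tangency: set MRS = p_f/p_h = 8/8 = 1.
So (1/3)·(h − 2)/(f − 4) = 1, i.e. (h − 2) = 3·(f − 4).
Rewrite the budget in excess-of-subsistence terms: 8·(f − 4) + 8·(h − 2) = 112 − 8·4 − 8·2 = 64.
Substituting, 32·(f − 4) = 64, so f − 4 = 2 and f* = 6.
Then h − 2 = 3·2 = 6, so h* = 8.

f* = 6, h* = 8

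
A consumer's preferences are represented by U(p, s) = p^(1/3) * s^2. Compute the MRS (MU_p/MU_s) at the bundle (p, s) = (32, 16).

MU_p = 1/3·p^(-2/3)·s^2 and MU_s = 2·p^(1/3)·s.
MRS = MU_p/MU_s = (1/6)·s/p.
At (32, 16): MRS = 1/12.
So at (32, 16) the consumer would give up 1/12 units of s for one more unit of p.

MRS = 1/12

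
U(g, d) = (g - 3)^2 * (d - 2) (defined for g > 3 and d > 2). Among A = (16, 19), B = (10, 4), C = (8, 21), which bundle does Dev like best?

Bundle A

Evaluate utility at each bundle:
U(A) = 2873.
U(B) = 98.
U(C) = 475.
Highest utility is A, so A ≻ C ≻ B.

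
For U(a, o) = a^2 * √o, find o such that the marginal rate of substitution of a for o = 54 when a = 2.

MU_a = 2·a·√o and MU_o = 0.5·a^2·o^(-0.5).
MRS = MU_a/MU_o = (4)·o/a.
Substitute a = 2: MRS = o/0.5. Setting o/0.5 = 54 gives o = 54·0.5 = 27.

o = 27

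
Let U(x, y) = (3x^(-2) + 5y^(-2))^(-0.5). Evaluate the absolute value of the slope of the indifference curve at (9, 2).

MRS = 8/1215

For CES with ρ = -2, MRS = (3/5)·(y/x)^3.
At (9, 2): MRS = 8/1215.
That is, one extra unit of x is worth 8/1215 units of y at the margin.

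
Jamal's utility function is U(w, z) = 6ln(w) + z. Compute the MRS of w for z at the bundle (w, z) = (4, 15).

MU_w = 6/w, MU_z = 1.
MRS = 6/w ÷ 1.
At (4, 15): MRS = 1.5.
The indifference curve has slope −1.5 at this bundle.

MRS = 1.5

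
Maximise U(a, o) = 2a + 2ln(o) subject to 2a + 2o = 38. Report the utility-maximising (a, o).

MU_a = 2, MU_o = 2/o.
MRS = 2 ÷ (2/o).
Tangency: set MRS = p_a/p_o = 2/2 = 1.
MRS depends only on o: o = 1 ⇒ o* = 1.
From the budget, 2·a = 38 − 2·1 = 36, so a* = 18.

a* = 18, o* = 1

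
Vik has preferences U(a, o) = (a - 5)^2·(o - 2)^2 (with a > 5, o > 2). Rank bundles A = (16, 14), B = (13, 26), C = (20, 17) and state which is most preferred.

Bundle C

Evaluate utility at each bundle:
U(A) = 17424.
U(B) = 36864.
U(C) = 50625.
Highest utility is C, so C ≻ B ≻ A.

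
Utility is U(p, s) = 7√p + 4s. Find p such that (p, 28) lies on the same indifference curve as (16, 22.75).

U(16, 22.75) = 119.
Set U(p, 28) = 119 and solve.
With s = 28: 7√p = 119 − 4·28 = 7, so √p = 1 and p = 1.
Check: U(1, 28) = 119.

p = 1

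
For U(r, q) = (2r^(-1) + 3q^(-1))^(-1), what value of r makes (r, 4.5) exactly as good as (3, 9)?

U depends on (r, q) only through S = 2r^(-1) + 3q^(-1), so equal utility means equal S. At (3, 9): S = 1.
With q = 4.5: 3·4.5^(-1) = 2/3, so 2r^(-1) = 1 − 2/3 = 1/3, i.e. r^(-1) = 1/6.
Hence r = 1/(1/6) = 6.
Check: U(6, 4.5) = 1.

r = 6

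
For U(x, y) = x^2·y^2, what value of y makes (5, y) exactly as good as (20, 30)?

y = 120

U(20, 30) = 360000.
Set U(5, y) = 360000 and solve.
With x = 5: 5^2 = 25, so y^2 = 360000/25 = 14400; taking the square root, y = 120.
Check: U(5, 120) = 360000.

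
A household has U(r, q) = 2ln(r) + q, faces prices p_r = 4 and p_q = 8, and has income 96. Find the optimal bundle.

r* = 4, q* = 10

MU_r = 2/r, MU_q = 1.
MRS = 2/r ÷ 1.
Tangency: set MRS = p_r/p_q = 4/8 = 0.5.
MRS depends only on r: 2/r = 0.5 ⇒ r* = 2/0.5 = 4.
From the budget, 8·q = 96 − 4·4 = 80, so q* = 10.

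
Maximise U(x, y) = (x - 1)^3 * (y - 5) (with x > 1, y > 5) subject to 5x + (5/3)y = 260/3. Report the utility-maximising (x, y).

MU_x = 3·(x−1)^2·(y−5), MU_y = (x−1)^3.
MRS = (3/1)·(y−5)/(x−1).
Tangency: set MRS = p_x/p_y = 5/(5/3) = 3.
So (3/1)·(y − 5)/(x − 1) = 3, i.e. (y − 5) = (x − 1).
Rewrite the budget in excess-of-subsistence terms: 5·(x − 1) + (5/3)·(y − 5) = 260/3 − 5·1 − (5/3)·5 = 220/3.
Substituting, (20/3)·(x − 1) = 220/3, so x − 1 = 11 and x* = 12.
Then y − 5 = 11, so y* = 16.

x* = 12, y* = 16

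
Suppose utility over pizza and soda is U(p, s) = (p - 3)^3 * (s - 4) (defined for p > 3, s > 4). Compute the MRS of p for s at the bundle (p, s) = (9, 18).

MRS = 7

MU_p = 3·(p−3)^2·(s−4), MU_s = (p−3)^3.
MRS = (3/1)·(s−4)/(p−3).
At (9, 18): MRS = 7.
That is, one extra unit of p is worth 7 units of s at the margin.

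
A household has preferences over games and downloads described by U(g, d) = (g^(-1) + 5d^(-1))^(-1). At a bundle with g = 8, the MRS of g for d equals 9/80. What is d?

For CES with ρ = -1, MRS = (1/5)·(d/g)^2.
Setting (1/5)·(d/8)^2 = 9/80 gives (d/8)^2 = 9/16, so d/8 = 0.75 and d = 6.

d = 6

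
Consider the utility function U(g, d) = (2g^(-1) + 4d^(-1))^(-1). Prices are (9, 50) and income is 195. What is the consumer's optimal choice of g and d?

g* = 5, d* = 3

For CES with ρ = -1, MRS = (2/4)·(d/g)^2.
Tangency: set MRS = p_g/p_d = 9/50.
So (d/g)^2 = 9/25; taking the square root, d/g = 0.6, i.e. d = 0.6·g.
Substitute into the budget 9·g + 50·d = 195: 39·g = 195, so g* = 5 and d* = 0.6·5 = 3.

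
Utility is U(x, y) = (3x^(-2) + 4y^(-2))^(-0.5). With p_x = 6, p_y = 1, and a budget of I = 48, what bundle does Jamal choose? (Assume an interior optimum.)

x* = 6, y* = 12

For CES with ρ = -2, MRS = (3/4)·(y/x)^3.
Tangency: set MRS = p_x/p_y = 6/1 = 6.
So (y/x)^3 = 8; taking the cube root, y/x = 2, i.e. y = 2·x.
Substitute into the budget 6·x + 1·y = 48: 8·x = 48, so x* = 6 and y* = 2·6 = 12.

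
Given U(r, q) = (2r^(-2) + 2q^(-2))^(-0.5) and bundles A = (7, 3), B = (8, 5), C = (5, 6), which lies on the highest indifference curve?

Bundle B

Evaluate utility at each bundle:
U(A) = 1.950.
U(B) = 2.998.
U(C) = 2.716.
Highest utility is B, so B ≻ C ≻ A.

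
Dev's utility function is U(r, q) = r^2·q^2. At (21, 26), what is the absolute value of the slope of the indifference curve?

MRS = 26/21

MU_r = 2·r·q^2 and MU_q = 2·r^2·q.
MRS = MU_r/MU_q = q/r.
At (21, 26): MRS = 26/21.
That is, one extra unit of r is worth 26/21 units of q at the margin.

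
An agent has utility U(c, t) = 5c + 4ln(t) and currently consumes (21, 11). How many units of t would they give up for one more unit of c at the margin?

MU_c = 5, MU_t = 4/t.
MRS = 5 ÷ (4/t).
At (21, 11): MRS = 13.75.
That is, one extra unit of c is worth 13.75 units of t at the margin.

MRS = 13.75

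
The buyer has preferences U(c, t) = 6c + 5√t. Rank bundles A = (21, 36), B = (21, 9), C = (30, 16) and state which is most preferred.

Bundle C

Evaluate utility at each bundle:
U(A) = 156.000.
U(B) = 141.000.
U(C) = 200.000.
Highest utility is C, so C ≻ A ≻ B.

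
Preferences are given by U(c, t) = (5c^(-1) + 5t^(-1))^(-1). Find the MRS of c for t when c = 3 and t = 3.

MRS = 1

For CES with ρ = -1, MRS = (t/c)^2.
At (3, 3): MRS = 1.
So at (3, 3) the consumer would give up 1 units of t for one more unit of c.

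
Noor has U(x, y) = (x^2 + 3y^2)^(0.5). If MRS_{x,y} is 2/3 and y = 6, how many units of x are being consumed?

For CES with ρ = 2, MRS = (1/3)·(y/x)^(-1).
Setting (1/3)·(6/x)^(-1) = 2/3 gives (6/x)^(-1) = 2, so 6/x = 0.5 and x = 12.

x = 12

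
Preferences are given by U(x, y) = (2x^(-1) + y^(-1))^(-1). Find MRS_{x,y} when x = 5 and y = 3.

MRS = 18/25

For CES with ρ = -1, MRS = (2/1)·(y/x)^2.
At (5, 3): MRS = 18/25.
So at (5, 3) the consumer would give up 18/25 units of y for one more unit of x.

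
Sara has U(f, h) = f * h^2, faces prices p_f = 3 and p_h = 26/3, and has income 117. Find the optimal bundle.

f* = 13, h* = 9

MU_f = h^2 and MU_h = 2·f·h.
MRS = MU_f/MU_h = (1/2)·h/f.
Tangency: set MRS = p_f/p_h = 3/(26/3) = 9/26.
So (1/2)·h/f = 9/26, i.e. h = (9/13)·f.
Substitute into the budget 3·f + (26/3)·h = 117: 9·f = 117, so f* = 13.
Then h* = (9/13)·13 = 9.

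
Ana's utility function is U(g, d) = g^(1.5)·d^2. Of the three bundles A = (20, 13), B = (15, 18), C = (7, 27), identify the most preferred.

Evaluate utility at each bundle:
U(A) = 15115.820.
U(B) = 18822.699.
U(C) = 13501.269.
Highest utility is B, so B ≻ A ≻ C.

Bundle B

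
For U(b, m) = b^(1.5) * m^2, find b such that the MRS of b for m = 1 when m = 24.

b = 18

MU_b = 1.5·√b·m^2 and MU_m = 2·b^(1.5)·m.
MRS = MU_b/MU_m = (0.75)·m/b.
Substitute m = 24: MRS = 18/b. Setting 18/b = 1 gives b = 18/1 = 18.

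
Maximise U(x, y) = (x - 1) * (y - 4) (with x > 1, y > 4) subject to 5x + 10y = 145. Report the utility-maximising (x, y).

MU_x = (y−4), MU_y = (x−1).
MRS = (y−4)/(x−1).
Tangency: set MRS = p_x/p_y = 5/10 = 0.5.
So (y − 4)/(x − 1) = 0.5, i.e. (y − 4) = 0.5·(x − 1).
Rewrite the budget in excess-of-subsistence terms: 5·(x − 1) + 10·(y − 4) = 145 − 5·1 − 10·4 = 100.
Substituting, 10·(x − 1) = 100, so x − 1 = 10 and x* = 11.
Then y − 4 = 0.5·10 = 5, so y* = 9.

x* = 11, y* = 9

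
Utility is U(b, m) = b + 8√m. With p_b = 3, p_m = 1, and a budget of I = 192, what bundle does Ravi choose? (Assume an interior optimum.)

b* = 16, m* = 144

MU_b = 1, MU_m = 8/(2√m).
MRS = 1 ÷ (8/(2√m)).
Tangency: set MRS = p_b/p_m = 3/1 = 3.
MRS depends only on m: 0.25·√m = 3 ⇒ √m = 3/0.25 = 12 ⇒ m* = 144.
From the budget, 3·b = 192 − 1·144 = 48, so b* = 16.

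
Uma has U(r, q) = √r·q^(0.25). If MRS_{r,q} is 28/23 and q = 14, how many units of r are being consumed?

MU_r = 0.5·r^(-0.5)·q^(0.25) and MU_q = 0.25·√r·q^(-0.75).
MRS = MU_r/MU_q = (2)·q/r.
Substitute q = 14: MRS = 28/r. Setting 28/r = 28/23 gives r = 28/(28/23) = 23.

r = 23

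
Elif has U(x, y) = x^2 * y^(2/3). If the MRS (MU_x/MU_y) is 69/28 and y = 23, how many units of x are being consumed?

MU_x = 2·x·y^(2/3) and MU_y = 2/3·x^2·y^(-1/3).
MRS = MU_x/MU_y = (3)·y/x.
Substitute y = 23: MRS = 69/x. Setting 69/x = 69/28 gives x = 69/(69/28) = 28.

x = 28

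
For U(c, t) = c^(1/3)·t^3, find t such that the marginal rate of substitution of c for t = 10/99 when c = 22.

t = 20

MU_c = 1/3·c^(-2/3)·t^3 and MU_t = 3·c^(1/3)·t^2.
MRS = MU_c/MU_t = (1/9)·t/c.
Substitute c = 22: MRS = t/198. Setting t/198 = 10/99 gives t = (10/99)·198 = 20.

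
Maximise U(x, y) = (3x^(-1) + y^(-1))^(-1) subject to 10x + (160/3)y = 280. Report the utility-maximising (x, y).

x* = 12, y* = 3

For CES with ρ = -1, MRS = (3/1)·(y/x)^2.
Tangency: set MRS = p_x/p_y = 10/(160/3) = 3/16.
So (y/x)^2 = 1/16; taking the square root, y/x = 0.25, i.e. y = 0.25·x.
Substitute into the budget 10·x + (160/3)·y = 280: (70/3)·x = 280, so x* = 12 and y* = 0.25·12 = 3.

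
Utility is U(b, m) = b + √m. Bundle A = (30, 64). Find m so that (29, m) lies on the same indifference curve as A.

U(30, 64) = 38.
Set U(29, m) = 38 and solve.
With b = 29: √m = 38 − 29 = 9, so √m = 9 and m = 81.
Check: U(29, 81) = 38.

m = 81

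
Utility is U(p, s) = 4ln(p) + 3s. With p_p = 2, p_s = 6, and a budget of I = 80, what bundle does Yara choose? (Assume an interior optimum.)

MU_p = 4/p, MU_s = 3.
MRS = 4/p ÷ 3.
Tangency: set MRS = p_p/p_s = 2/6 = 1/3.
MRS depends only on p: (4/3)/p = 1/3 ⇒ p* = (4/3)/(1/3) = 4.
From the budget, 6·s = 80 − 2·4 = 72, so s* = 12.

p* = 4, s* = 12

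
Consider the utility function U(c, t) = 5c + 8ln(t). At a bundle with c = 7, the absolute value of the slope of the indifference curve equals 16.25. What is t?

t = 26

MU_c = 5, MU_t = 8/t.
MRS = 5 ÷ (8/t).
MRS depends only on t: 0.625·t = 16.25 ⇒ t = 16.25/0.625 = 26.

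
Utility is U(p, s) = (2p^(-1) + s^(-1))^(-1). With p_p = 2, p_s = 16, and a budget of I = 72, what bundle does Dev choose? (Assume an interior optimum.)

For CES with ρ = -1, MRS = (2/1)·(s/p)^2.
Tangency: set MRS = p_p/p_s = 2/16 = 0.125.
So (s/p)^2 = 1/16; taking the square root, s/p = 0.25, i.e. s = 0.25·p.
Substitute into the budget 2·p + 16·s = 72: 6·p = 72, so p* = 12 and s* = 0.25·12 = 3.

p* = 12, s* = 3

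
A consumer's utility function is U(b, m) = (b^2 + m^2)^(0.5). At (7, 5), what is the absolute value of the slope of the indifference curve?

MRS = 1.4

For CES with ρ = 2, MRS = (m/b)^(-1).
At (7, 5): MRS = 1.4.
So at (7, 5) the consumer would give up 1.4 units of m for one more unit of b.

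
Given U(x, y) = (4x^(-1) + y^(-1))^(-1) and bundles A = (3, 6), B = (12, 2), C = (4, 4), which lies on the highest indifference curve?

Bundle B

Evaluate utility at each bundle:
U(A) = 0.667.
U(B) = 1.200.
U(C) = 0.800.
Highest utility is B, so B ≻ C ≻ A.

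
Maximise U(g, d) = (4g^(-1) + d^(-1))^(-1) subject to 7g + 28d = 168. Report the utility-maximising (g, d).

g* = 12, d* = 3

For CES with ρ = -1, MRS = (4/1)·(d/g)^2.
Tangency: set MRS = p_g/p_d = 7/28 = 0.25.
So (d/g)^2 = 1/16; taking the square root, d/g = 0.25, i.e. d = 0.25·g.
Substitute into the budget 7·g + 28·d = 168: 14·g = 168, so g* = 12 and d* = 0.25·12 = 3.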